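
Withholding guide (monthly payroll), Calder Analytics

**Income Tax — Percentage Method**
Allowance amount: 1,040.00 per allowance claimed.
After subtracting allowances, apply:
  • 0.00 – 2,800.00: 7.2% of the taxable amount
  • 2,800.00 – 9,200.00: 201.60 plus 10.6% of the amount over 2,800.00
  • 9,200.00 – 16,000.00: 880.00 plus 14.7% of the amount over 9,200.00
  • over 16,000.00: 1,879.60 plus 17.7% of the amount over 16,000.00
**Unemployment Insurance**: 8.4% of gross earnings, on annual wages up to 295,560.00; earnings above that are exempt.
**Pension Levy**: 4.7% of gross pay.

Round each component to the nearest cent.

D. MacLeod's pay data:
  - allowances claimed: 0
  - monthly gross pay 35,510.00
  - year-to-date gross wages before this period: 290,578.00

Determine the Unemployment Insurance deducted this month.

418.49

Unemployment Insurance: cap 295,560.00 − YTD 290,578.00 = 4,982.00 subject; 8.4% × 4,982.00 = 418.49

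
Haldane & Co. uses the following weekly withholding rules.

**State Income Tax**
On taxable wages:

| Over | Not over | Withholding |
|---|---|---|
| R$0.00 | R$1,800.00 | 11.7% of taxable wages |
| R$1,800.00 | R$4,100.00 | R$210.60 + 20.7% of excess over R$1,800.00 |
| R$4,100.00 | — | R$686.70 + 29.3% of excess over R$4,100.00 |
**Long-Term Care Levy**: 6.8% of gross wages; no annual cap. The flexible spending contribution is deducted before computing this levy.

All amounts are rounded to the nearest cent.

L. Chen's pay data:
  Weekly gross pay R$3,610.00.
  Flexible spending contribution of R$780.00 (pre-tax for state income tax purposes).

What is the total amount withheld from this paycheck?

R$616.25

State Income Tax: taxable = R$3,610.00 − R$780.00 = R$2,830.00
  R$210.60 + 20.7% × (R$2,830.00 − R$1,800.00) = R$210.60 + 20.7% × R$1,030.00 = R$423.81
Long-Term Care Levy: 6.8% × R$2,830.00 = R$192.44
Total: R$423.81 + R$192.44 = R$616.25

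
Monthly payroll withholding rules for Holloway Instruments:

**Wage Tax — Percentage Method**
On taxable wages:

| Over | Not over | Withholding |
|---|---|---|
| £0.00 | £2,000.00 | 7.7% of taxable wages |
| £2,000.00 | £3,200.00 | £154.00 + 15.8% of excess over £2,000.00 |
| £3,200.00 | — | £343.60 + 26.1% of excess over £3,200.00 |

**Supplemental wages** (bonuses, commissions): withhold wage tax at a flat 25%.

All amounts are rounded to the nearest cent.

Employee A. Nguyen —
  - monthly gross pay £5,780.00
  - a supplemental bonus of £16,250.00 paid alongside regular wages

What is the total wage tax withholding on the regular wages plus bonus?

Wage Tax: taxable = £5,780.00
  £343.60 + 26.1% × (£5,780.00 − £3,200.00) = £343.60 + 26.1% × £2,580.00 = £1,016.98
Supplemental (25% flat on bonus): 25% × £16,250.00 = £4,062.50
Total wage tax: £1,016.98 + £4,062.50 = £5,079.48

£5,079.48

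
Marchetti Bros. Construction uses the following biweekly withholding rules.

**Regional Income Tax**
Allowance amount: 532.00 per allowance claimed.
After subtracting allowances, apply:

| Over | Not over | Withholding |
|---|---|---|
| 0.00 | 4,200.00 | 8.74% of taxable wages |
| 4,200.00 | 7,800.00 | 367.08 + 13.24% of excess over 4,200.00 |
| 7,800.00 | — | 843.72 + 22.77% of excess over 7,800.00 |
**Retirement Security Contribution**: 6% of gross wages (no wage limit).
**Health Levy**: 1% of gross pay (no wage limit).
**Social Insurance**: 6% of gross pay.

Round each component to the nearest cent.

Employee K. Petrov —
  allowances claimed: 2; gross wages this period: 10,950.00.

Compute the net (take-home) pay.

Regional Income Tax: taxable = 10,950.00 − 2×532.00 = 9,886.00
  843.72 + 22.77% × (9,886.00 − 7,800.00) = 843.72 + 22.77% × 2,086.00 = 1,318.70
Retirement Security Contribution: 6% × 10,950.00 = 657.00
Health Levy: 1% × 10,950.00 = 109.50
Social Insurance: 6% × 10,950.00 = 657.00
Total withheld: 1,318.70 + 657.00 + 109.50 + 657.00 = 2,742.20
Net pay: 10,950.00 − 2,742.20 = 8,207.80

8,207.80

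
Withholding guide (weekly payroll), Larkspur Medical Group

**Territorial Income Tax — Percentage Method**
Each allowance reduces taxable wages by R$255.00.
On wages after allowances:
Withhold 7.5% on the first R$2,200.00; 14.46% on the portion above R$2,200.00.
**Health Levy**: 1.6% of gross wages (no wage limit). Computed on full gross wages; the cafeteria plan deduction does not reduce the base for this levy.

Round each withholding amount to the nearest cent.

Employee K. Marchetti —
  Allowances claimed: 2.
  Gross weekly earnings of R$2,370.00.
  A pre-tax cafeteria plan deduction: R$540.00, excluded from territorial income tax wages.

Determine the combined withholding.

Territorial Income Tax: taxable = R$2,370.00 − R$540.00 − 2×R$255.00 = R$1,320.00
  7.5% × R$1,320.00 = R$99.00
Health Levy: 1.6% × R$2,370.00 = R$37.92
Total: R$99.00 + R$37.92 = R$136.92

R$136.92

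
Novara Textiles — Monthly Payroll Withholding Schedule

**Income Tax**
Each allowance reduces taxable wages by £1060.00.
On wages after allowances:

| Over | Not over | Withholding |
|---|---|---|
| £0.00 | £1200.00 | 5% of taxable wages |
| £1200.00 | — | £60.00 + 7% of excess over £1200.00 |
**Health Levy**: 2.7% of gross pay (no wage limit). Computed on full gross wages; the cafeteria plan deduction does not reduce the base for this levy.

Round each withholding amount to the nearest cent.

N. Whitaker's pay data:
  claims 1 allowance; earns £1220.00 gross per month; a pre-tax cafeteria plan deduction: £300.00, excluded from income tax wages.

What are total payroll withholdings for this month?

Income Tax: taxable = £1220.00 − £300.00 − 1×£1060.00 = £-140.00
  Taxable ≤ 0 → £0.00
Health Levy: 2.7% × £1220.00 = £32.94
Total: £0.00 + £32.94 = £32.94

£32.94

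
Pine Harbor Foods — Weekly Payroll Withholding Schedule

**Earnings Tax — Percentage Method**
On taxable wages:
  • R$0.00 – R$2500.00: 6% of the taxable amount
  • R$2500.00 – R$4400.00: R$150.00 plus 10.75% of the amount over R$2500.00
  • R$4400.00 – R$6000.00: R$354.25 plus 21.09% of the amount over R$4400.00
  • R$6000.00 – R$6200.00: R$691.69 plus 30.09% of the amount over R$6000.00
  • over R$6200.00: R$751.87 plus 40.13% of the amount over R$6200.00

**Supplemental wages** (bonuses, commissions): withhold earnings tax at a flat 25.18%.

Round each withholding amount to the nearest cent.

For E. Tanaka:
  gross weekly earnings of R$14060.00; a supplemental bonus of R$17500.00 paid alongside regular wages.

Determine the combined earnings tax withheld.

Earnings Tax: taxable = R$14060.00
  R$751.87 + 40.13% × (R$14060.00 − R$6200.00) = R$751.87 + 40.13% × R$7860.00 = R$3906.09
Supplemental (25.18% flat on bonus): 25.18% × R$17500.00 = R$4406.50
Total earnings tax: R$3906.09 + R$4406.50 = R$8312.59

R$8312.59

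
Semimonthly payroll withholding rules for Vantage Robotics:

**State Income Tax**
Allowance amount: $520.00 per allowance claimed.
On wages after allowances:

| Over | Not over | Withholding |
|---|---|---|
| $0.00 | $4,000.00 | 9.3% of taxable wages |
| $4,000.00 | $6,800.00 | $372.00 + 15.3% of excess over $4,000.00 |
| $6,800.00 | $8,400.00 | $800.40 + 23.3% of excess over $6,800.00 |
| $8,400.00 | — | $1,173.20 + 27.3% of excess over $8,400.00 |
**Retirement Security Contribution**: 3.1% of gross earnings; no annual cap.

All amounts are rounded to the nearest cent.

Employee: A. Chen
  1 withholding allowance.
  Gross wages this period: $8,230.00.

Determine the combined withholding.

$1,267.56

State Income Tax: taxable = $8,230.00 − 1×$520.00 = $7,710.00
  $800.40 + 23.3% × ($7,710.00 − $6,800.00) = $800.40 + 23.3% × $910.00 = $1,012.43
Retirement Security Contribution: 3.1% × $8,230.00 = $255.13
Total: $1,012.43 + $255.13 = $1,267.56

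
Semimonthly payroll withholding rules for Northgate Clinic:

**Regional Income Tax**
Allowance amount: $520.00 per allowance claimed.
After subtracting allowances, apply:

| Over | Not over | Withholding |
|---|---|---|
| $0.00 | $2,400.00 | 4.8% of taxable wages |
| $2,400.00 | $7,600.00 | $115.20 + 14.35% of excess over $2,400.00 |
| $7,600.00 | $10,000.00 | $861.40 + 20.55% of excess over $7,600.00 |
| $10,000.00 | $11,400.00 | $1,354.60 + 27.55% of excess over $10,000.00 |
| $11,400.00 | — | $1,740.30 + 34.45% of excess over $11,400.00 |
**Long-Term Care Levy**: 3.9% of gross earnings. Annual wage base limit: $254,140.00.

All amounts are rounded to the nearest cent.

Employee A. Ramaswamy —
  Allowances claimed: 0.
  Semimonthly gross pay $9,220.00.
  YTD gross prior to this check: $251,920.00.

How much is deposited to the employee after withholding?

$7,939.11

Regional Income Tax: taxable = $9,220.00
  $861.40 + 20.55% × ($9,220.00 − $7,600.00) = $861.40 + 20.55% × $1,620.00 = $1,194.31
Long-Term Care Levy: cap $254,140.00 − YTD $251,920.00 = $2,220.00 subject; 3.9% × $2,220.00 = $86.58
Total withheld: $1,194.31 + $86.58 = $1,280.89
Net pay: $9,220.00 − $1,280.89 = $7,939.11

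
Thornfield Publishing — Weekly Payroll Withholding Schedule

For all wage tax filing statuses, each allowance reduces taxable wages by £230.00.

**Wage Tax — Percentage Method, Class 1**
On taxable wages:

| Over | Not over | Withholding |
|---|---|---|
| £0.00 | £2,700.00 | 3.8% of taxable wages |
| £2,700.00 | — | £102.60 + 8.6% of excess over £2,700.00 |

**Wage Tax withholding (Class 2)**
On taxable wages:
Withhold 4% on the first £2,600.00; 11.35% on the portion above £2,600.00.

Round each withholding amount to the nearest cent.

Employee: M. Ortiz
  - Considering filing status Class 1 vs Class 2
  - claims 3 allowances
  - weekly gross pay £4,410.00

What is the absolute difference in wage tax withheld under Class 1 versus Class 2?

Wage Tax (Class 1): taxable = £4,410.00 − 3×£230.00 = £3,720.00
  £102.60 + 8.6% × (£3,720.00 − £2,700.00) = £102.60 + 8.6% × £1,020.00 = £190.32
Wage Tax (Class 2): taxable = £4,410.00 − 3×£230.00 = £3,720.00
  £104.00 + 11.35% × (£3,720.00 − £2,600.00) = £104.00 + 11.35% × £1,120.00 = £231.12
Difference: |£190.32 − £231.12| = £40.80 (higher under Class 2)

£40.80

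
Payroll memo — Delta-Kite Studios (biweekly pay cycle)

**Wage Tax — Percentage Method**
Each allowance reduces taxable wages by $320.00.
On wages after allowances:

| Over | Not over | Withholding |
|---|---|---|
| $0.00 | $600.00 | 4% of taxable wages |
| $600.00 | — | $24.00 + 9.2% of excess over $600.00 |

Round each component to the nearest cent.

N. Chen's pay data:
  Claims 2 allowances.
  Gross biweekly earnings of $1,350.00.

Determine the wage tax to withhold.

Wage Tax: taxable = $1,350.00 − 2×$320.00 = $710.00
  $24.00 + 9.2% × ($710.00 − $600.00) = $24.00 + 9.2% × $110.00 = $34.12

$34.12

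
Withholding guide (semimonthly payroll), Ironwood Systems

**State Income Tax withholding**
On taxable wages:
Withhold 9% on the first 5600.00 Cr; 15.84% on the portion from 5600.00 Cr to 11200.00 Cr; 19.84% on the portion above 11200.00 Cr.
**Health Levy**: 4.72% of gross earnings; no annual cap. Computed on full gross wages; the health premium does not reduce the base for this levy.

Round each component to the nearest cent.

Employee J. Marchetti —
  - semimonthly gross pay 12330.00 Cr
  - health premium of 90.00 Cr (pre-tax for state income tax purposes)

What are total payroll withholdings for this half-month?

2179.36 Cr

State Income Tax: taxable = 12330.00 Cr − 90.00 Cr = 12240.00 Cr
  1391.04 Cr + 19.84% × (12240.00 Cr − 11200.00 Cr) = 1391.04 Cr + 19.84% × 1040.00 Cr = 1597.38 Cr
Health Levy: 4.72% × 12330.00 Cr = 581.98 Cr
Total: 1597.38 Cr + 581.98 Cr = 2179.36 Cr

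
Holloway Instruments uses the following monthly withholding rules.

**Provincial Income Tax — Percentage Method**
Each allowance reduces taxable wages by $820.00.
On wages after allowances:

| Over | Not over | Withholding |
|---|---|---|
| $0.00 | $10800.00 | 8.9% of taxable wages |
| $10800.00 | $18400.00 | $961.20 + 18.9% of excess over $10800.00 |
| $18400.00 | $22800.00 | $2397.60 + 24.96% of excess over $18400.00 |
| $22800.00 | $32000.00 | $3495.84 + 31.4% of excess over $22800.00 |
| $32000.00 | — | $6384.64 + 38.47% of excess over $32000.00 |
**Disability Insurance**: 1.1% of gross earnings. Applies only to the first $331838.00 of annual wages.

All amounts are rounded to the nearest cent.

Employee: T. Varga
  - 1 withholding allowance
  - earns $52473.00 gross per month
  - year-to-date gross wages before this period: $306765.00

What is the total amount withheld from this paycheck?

$14220.95

Provincial Income Tax: taxable = $52473.00 − 1×$820.00 = $51653.00
  $6384.64 + 38.47% × ($51653.00 − $32000.00) = $6384.64 + 38.47% × $19653.00 = $13945.15
Disability Insurance: cap $331838.00 − YTD $306765.00 = $25073.00 subject; 1.1% × $25073.00 = $275.80
Total: $13945.15 + $275.80 = $14220.95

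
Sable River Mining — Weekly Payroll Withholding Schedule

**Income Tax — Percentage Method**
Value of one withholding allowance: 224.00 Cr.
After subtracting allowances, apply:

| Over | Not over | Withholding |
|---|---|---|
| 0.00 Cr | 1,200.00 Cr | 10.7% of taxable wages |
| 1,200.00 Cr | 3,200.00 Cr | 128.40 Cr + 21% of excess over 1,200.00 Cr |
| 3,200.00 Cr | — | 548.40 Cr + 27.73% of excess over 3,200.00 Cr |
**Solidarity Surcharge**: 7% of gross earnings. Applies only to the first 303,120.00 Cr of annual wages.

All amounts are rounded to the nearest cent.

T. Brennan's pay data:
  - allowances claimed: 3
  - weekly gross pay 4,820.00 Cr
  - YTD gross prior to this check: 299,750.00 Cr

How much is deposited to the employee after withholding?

Income Tax: taxable = 4,820.00 Cr − 3×224.00 Cr = 4,148.00 Cr
  548.40 Cr + 27.73% × (4,148.00 Cr − 3,200.00 Cr) = 548.40 Cr + 27.73% × 948.00 Cr = 811.28 Cr
Solidarity Surcharge: cap 303,120.00 Cr − YTD 299,750.00 Cr = 3,370.00 Cr subject; 7% × 3,370.00 Cr = 235.90 Cr
Total withheld: 811.28 Cr + 235.90 Cr = 1,047.18 Cr
Net pay: 4,820.00 Cr − 1,047.18 Cr = 3,772.82 Cr

3,772.82 Cr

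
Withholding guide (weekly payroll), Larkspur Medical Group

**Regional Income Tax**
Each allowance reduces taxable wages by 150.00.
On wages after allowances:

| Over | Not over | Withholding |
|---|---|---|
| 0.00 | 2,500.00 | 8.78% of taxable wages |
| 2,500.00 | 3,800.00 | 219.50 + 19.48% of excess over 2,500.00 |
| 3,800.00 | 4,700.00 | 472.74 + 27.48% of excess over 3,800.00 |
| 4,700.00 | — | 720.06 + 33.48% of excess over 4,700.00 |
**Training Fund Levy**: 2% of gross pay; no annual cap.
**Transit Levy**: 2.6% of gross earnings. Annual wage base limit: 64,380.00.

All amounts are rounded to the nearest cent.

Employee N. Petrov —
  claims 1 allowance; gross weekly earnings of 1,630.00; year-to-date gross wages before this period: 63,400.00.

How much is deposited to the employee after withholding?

1,441.98

Regional Income Tax: taxable = 1,630.00 − 1×150.00 = 1,480.00
  8.78% × 1,480.00 = 129.94
Training Fund Levy: 2% × 1,630.00 = 32.60
Transit Levy: cap 64,380.00 − YTD 63,400.00 = 980.00 subject; 2.6% × 980.00 = 25.48
Total withheld: 129.94 + 32.60 + 25.48 = 188.02
Net pay: 1,630.00 − 188.02 = 1,441.98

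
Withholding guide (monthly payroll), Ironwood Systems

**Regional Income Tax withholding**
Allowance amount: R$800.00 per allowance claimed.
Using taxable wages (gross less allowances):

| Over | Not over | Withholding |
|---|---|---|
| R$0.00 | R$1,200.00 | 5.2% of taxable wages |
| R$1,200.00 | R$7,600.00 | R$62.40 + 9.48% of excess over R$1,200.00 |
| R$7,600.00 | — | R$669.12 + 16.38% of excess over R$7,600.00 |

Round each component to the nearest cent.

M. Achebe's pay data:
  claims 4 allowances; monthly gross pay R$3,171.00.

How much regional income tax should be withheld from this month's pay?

Regional Income Tax: taxable = R$3,171.00 − 4×R$800.00 = R$-29.00
  Taxable ≤ 0 → R$0.00

R$0.00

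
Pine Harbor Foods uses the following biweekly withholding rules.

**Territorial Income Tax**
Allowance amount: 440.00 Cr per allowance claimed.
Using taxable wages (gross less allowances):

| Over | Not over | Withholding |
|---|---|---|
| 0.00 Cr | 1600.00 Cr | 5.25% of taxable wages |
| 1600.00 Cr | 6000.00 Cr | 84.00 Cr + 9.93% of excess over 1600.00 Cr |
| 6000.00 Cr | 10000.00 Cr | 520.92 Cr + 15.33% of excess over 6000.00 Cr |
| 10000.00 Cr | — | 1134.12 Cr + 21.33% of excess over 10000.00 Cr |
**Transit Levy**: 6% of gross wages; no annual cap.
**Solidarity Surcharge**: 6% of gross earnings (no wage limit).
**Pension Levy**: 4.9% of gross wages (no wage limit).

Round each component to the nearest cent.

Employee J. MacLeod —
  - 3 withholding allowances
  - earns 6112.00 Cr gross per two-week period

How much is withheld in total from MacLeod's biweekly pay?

Territorial Income Tax: taxable = 6112.00 Cr − 3×440.00 Cr = 4792.00 Cr
  84.00 Cr + 9.93% × (4792.00 Cr − 1600.00 Cr) = 84.00 Cr + 9.93% × 3192.00 Cr = 400.97 Cr
Transit Levy: 6% × 6112.00 Cr = 366.72 Cr
Solidarity Surcharge: 6% × 6112.00 Cr = 366.72 Cr
Pension Levy: 4.9% × 6112.00 Cr = 299.49 Cr
Total: 400.97 Cr + 366.72 Cr + 366.72 Cr + 299.49 Cr = 1433.90 Cr

1433.90 Cr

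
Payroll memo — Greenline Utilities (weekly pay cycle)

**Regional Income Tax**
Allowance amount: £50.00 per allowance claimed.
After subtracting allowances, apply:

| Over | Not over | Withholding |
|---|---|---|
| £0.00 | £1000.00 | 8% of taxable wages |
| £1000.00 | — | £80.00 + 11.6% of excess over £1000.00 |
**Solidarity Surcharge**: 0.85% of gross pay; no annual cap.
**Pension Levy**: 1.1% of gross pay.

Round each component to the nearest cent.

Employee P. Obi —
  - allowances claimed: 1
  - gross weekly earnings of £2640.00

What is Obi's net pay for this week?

Regional Income Tax: taxable = £2640.00 − 1×£50.00 = £2590.00
  £80.00 + 11.6% × (£2590.00 − £1000.00) = £80.00 + 11.6% × £1590.00 = £264.44
Solidarity Surcharge: 0.85% × £2640.00 = £22.44
Pension Levy: 1.1% × £2640.00 = £29.04
Total withheld: £264.44 + £22.44 + £29.04 = £315.92
Net pay: £2640.00 − £315.92 = £2324.08

£2324.08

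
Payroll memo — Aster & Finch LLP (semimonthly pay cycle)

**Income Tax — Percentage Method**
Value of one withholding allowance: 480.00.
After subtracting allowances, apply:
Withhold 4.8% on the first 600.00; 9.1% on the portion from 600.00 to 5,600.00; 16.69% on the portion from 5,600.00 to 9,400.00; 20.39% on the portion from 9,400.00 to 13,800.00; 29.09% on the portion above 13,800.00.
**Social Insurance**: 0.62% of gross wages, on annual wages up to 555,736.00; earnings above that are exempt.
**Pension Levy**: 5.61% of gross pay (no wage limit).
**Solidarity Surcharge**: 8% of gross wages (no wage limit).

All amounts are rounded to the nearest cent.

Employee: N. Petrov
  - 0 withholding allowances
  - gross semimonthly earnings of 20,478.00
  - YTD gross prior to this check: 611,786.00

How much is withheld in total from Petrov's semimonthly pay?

Income Tax: taxable = 20,478.00
  2,015.18 + 29.09% × (20,478.00 − 13,800.00) = 2,015.18 + 29.09% × 6,678.00 = 3,957.81
Social Insurance: YTD 611,786.00 ≥ cap 555,736.00 → 0.00
Pension Levy: 5.61% × 20,478.00 = 1,148.82
Solidarity Surcharge: 8% × 20,478.00 = 1,638.24
Total: 3,957.81 + 0.00 + 1,148.82 + 1,638.24 = 6,744.87

6,744.87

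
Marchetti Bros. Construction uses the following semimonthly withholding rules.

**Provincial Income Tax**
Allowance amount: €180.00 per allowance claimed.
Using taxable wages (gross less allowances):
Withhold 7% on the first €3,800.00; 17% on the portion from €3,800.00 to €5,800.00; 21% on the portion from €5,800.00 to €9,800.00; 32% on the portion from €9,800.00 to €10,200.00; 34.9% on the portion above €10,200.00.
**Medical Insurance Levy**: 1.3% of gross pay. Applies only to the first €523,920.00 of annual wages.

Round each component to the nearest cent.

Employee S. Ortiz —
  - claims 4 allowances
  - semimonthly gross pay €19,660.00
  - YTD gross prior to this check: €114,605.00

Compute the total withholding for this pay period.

Provincial Income Tax: taxable = €19,660.00 − 4×€180.00 = €18,940.00
  €1,574.00 + 34.9% × (€18,940.00 − €10,200.00) = €1,574.00 + 34.9% × €8,740.00 = €4,624.26
Medical Insurance Levy: 1.3% × €19,660.00 = €255.58
Total: €4,624.26 + €255.58 = €4,879.84

€4,879.84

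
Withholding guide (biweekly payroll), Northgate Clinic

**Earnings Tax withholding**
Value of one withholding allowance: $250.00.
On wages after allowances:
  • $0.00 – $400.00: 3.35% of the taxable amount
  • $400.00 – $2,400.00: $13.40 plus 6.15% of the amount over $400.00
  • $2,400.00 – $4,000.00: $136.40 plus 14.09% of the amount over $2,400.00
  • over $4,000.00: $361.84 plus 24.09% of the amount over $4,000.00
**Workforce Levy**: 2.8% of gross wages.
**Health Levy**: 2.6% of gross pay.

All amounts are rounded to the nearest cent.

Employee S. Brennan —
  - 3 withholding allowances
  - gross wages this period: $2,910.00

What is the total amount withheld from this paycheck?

$278.78

Earnings Tax: taxable = $2,910.00 − 3×$250.00 = $2,160.00
  $13.40 + 6.15% × ($2,160.00 − $400.00) = $13.40 + 6.15% × $1,760.00 = $121.64
Workforce Levy: 2.8% × $2,910.00 = $81.48
Health Levy: 2.6% × $2,910.00 = $75.66
Total: $121.64 + $81.48 + $75.66 = $278.78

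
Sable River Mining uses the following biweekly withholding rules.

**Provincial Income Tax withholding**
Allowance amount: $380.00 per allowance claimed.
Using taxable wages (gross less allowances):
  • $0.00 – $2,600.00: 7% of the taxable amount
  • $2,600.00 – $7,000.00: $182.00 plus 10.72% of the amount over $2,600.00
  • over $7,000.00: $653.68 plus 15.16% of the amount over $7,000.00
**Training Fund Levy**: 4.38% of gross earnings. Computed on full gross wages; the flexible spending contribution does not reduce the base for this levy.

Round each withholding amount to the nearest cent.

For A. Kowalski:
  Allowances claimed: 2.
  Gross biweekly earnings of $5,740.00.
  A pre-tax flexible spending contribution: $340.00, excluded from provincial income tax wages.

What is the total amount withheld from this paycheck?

Provincial Income Tax: taxable = $5,740.00 − $340.00 − 2×$380.00 = $4,640.00
  $182.00 + 10.72% × ($4,640.00 − $2,600.00) = $182.00 + 10.72% × $2,040.00 = $400.69
Training Fund Levy: 4.38% × $5,740.00 = $251.41
Total: $400.69 + $251.41 = $652.10

$652.10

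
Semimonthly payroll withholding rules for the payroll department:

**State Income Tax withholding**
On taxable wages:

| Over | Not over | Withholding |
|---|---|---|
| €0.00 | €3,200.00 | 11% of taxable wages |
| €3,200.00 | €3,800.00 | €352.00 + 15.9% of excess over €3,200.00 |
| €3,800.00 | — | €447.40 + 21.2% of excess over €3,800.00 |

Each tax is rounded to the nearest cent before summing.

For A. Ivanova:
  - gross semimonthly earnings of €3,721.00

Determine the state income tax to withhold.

€434.84

State Income Tax: taxable = €3,721.00
  €352.00 + 15.9% × (€3,721.00 − €3,200.00) = €352.00 + 15.9% × €521.00 = €434.84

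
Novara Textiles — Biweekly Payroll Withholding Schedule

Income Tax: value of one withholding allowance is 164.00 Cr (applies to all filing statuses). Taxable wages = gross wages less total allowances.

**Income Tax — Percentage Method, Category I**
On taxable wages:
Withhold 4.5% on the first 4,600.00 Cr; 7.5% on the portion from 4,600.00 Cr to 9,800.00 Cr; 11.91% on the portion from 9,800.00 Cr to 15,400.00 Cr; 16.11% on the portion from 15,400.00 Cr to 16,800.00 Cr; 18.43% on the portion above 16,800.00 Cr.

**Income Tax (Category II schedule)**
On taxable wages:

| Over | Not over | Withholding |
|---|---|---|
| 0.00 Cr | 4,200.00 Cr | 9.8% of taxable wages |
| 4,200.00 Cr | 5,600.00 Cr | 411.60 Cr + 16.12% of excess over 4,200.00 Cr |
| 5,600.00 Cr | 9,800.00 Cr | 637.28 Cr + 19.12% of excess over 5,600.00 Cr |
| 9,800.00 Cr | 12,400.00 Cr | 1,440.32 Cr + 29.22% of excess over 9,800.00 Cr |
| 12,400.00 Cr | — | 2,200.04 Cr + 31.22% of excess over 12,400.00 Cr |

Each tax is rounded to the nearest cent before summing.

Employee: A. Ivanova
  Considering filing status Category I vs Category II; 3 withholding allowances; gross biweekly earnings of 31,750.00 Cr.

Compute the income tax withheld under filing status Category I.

Income Tax (Category I): taxable = 31,750.00 Cr − 3×164.00 Cr = 31,258.00 Cr
  1,489.50 Cr + 18.43% × (31,258.00 Cr − 16,800.00 Cr) = 1,489.50 Cr + 18.43% × 14,458.00 Cr = 4,154.11 Cr

4,154.11 Cr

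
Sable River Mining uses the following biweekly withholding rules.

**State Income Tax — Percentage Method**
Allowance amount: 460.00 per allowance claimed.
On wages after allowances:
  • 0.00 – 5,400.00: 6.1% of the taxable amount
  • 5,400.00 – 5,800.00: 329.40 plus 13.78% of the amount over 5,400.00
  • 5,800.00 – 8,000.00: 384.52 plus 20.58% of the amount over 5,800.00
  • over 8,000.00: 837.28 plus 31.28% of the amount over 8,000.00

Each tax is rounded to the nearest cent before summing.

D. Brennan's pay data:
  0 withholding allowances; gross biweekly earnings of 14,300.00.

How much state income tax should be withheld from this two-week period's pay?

State Income Tax: taxable = 14,300.00
  837.28 + 31.28% × (14,300.00 − 8,000.00) = 837.28 + 31.28% × 6,300.00 = 2,807.92

2,807.92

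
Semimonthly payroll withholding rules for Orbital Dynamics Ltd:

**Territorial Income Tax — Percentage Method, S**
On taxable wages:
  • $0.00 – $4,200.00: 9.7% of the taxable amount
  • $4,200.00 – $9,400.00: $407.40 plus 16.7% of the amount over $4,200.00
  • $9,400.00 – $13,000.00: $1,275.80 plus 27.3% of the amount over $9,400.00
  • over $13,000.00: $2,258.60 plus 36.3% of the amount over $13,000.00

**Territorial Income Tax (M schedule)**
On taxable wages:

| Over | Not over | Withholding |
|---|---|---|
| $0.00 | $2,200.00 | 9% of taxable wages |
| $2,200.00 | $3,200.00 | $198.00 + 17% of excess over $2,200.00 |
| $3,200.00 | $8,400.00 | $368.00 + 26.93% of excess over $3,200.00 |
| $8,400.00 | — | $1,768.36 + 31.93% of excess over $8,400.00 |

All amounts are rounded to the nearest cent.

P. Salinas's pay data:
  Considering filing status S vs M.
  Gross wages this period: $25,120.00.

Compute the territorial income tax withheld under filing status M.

$7,107.06

Territorial Income Tax (M): taxable = $25,120.00
  $1,768.36 + 31.93% × ($25,120.00 − $8,400.00) = $1,768.36 + 31.93% × $16,720.00 = $7,107.06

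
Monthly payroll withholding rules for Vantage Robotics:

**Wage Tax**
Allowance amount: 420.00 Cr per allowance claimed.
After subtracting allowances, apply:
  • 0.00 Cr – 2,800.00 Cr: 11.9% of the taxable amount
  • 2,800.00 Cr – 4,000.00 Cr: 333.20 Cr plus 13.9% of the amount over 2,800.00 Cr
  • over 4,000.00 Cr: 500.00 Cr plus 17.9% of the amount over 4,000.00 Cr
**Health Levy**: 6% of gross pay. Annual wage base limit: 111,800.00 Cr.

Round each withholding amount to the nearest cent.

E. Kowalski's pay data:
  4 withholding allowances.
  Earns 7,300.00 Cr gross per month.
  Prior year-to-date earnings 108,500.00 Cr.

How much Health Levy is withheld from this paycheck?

198.00 Cr

Health Levy: cap 111,800.00 Cr − YTD 108,500.00 Cr = 3,300.00 Cr subject; 6% × 3,300.00 Cr = 198.00 Cr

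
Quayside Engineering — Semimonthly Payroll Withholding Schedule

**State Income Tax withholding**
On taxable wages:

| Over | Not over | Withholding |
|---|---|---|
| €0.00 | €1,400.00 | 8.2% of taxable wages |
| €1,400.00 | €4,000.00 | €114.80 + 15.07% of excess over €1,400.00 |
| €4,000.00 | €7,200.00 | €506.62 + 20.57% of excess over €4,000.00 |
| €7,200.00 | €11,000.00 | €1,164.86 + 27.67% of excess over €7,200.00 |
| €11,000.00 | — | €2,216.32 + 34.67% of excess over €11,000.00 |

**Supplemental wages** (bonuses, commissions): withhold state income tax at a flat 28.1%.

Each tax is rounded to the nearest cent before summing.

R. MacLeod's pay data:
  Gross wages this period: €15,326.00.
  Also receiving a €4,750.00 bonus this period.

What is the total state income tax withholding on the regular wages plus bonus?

€5,050.89

State Income Tax: taxable = €15,326.00
  €2,216.32 + 34.67% × (€15,326.00 − €11,000.00) = €2,216.32 + 34.67% × €4,326.00 = €3,716.14
Supplemental (28.1% flat on bonus): 28.1% × €4,750.00 = €1,334.75
Total state income tax: €3,716.14 + €1,334.75 = €5,050.89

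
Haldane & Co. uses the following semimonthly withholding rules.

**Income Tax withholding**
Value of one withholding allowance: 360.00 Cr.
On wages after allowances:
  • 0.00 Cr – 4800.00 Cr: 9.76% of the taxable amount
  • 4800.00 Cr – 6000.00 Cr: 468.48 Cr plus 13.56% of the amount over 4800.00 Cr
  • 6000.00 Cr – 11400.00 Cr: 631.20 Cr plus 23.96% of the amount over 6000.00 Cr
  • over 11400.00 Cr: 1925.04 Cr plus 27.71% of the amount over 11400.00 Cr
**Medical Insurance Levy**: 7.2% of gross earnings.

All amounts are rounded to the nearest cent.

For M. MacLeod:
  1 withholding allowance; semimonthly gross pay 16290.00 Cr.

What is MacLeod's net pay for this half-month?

11936.82 Cr

Income Tax: taxable = 16290.00 Cr − 1×360.00 Cr = 15930.00 Cr
  1925.04 Cr + 27.71% × (15930.00 Cr − 11400.00 Cr) = 1925.04 Cr + 27.71% × 4530.00 Cr = 3180.30 Cr
Medical Insurance Levy: 7.2% × 16290.00 Cr = 1172.88 Cr
Total withheld: 3180.30 Cr + 1172.88 Cr = 4353.18 Cr
Net pay: 16290.00 Cr − 4353.18 Cr = 11936.82 Cr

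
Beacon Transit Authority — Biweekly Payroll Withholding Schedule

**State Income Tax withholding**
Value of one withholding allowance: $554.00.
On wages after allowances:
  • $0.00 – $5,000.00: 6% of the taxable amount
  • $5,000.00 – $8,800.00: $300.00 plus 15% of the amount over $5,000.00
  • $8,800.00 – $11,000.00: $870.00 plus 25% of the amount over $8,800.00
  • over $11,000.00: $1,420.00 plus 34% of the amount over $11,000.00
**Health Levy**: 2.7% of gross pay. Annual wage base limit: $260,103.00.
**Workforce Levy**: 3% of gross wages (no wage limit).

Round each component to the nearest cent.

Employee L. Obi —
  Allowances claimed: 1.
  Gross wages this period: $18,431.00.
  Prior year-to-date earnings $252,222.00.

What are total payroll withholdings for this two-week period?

State Income Tax: taxable = $18,431.00 − 1×$554.00 = $17,877.00
  $1,420.00 + 34% × ($17,877.00 − $11,000.00) = $1,420.00 + 34% × $6,877.00 = $3,758.18
Health Levy: cap $260,103.00 − YTD $252,222.00 = $7,881.00 subject; 2.7% × $7,881.00 = $212.79
Workforce Levy: 3% × $18,431.00 = $552.93
Total: $3,758.18 + $212.79 + $552.93 = $4,523.90

$4,523.90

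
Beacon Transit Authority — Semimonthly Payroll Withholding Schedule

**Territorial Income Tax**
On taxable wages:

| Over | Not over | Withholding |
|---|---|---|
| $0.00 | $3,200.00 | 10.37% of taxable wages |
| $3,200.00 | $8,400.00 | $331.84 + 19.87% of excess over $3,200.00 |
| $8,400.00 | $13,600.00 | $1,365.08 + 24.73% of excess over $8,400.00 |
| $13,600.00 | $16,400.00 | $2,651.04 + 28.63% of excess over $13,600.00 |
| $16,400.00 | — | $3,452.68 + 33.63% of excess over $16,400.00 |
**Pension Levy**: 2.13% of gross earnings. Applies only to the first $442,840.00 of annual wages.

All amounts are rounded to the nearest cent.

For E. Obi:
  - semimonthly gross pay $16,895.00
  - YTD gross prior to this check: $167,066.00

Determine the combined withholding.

$3,979.01

Territorial Income Tax: taxable = $16,895.00
  $3,452.68 + 33.63% × ($16,895.00 − $16,400.00) = $3,452.68 + 33.63% × $495.00 = $3,619.15
Pension Levy: 2.13% × $16,895.00 = $359.86
Total: $3,619.15 + $359.86 = $3,979.01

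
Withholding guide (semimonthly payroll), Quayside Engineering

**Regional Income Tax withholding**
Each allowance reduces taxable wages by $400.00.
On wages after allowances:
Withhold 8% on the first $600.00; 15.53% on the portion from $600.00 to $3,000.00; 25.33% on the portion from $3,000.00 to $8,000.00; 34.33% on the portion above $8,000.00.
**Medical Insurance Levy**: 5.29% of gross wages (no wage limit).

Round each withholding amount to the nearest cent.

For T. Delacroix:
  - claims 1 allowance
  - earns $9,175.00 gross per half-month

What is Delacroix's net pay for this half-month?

Regional Income Tax: taxable = $9,175.00 − 1×$400.00 = $8,775.00
  $1,687.22 + 34.33% × ($8,775.00 − $8,000.00) = $1,687.22 + 34.33% × $775.00 = $1,953.28
Medical Insurance Levy: 5.29% × $9,175.00 = $485.36
Total withheld: $1,953.28 + $485.36 = $2,438.64
Net pay: $9,175.00 − $2,438.64 = $6,736.36

$6,736.36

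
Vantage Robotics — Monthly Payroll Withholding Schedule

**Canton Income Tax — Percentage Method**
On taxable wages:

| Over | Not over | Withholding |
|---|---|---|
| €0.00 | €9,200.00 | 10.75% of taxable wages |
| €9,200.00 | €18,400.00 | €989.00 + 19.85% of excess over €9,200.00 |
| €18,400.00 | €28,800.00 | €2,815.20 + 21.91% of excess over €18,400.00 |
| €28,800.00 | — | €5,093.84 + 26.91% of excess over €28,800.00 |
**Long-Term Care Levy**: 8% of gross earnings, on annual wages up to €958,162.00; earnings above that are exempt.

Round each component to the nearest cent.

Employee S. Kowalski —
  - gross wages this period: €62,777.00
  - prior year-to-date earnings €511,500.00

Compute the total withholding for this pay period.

Canton Income Tax: taxable = €62,777.00
  €5,093.84 + 26.91% × (€62,777.00 − €28,800.00) = €5,093.84 + 26.91% × €33,977.00 = €14,237.05
Long-Term Care Levy: 8% × €62,777.00 = €5,022.16
Total: €14,237.05 + €5,022.16 = €19,259.21

€19,259.21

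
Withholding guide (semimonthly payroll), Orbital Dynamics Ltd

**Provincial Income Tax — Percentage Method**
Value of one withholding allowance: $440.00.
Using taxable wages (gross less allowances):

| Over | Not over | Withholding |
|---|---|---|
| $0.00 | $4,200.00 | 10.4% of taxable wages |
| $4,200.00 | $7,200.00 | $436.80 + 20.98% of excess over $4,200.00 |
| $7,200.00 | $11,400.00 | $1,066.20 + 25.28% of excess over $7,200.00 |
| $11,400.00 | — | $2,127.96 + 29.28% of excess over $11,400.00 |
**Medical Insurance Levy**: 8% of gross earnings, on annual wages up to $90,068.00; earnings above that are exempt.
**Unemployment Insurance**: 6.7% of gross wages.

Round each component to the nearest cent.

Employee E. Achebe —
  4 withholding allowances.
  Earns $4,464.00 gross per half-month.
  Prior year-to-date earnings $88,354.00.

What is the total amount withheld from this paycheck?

Provincial Income Tax: taxable = $4,464.00 − 4×$440.00 = $2,704.00
  10.4% × $2,704.00 = $281.22
Medical Insurance Levy: cap $90,068.00 − YTD $88,354.00 = $1,714.00 subject; 8% × $1,714.00 = $137.12
Unemployment Insurance: 6.7% × $4,464.00 = $299.09
Total: $281.22 + $137.12 + $299.09 = $717.43

$717.43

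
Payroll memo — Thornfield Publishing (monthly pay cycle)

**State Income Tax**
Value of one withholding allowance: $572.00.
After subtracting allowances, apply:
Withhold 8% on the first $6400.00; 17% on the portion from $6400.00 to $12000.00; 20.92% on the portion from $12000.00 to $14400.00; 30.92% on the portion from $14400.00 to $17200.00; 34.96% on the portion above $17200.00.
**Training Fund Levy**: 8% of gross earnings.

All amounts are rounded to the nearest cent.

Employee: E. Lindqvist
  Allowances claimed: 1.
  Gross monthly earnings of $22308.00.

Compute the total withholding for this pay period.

State Income Tax: taxable = $22308.00 − 1×$572.00 = $21736.00
  $2831.84 + 34.96% × ($21736.00 − $17200.00) = $2831.84 + 34.96% × $4536.00 = $4417.63
Training Fund Levy: 8% × $22308.00 = $1784.64
Total: $4417.63 + $1784.64 = $6202.27

$6202.27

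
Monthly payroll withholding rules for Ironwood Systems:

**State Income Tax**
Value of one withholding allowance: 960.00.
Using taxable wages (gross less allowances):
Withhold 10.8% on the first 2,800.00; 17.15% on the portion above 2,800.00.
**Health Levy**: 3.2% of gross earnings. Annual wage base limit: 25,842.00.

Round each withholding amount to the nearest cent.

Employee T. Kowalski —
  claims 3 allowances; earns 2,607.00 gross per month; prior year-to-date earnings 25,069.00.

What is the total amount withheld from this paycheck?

State Income Tax: taxable = 2,607.00 − 3×960.00 = -273.00
  Taxable ≤ 0 → 0.00
Health Levy: cap 25,842.00 − YTD 25,069.00 = 773.00 subject; 3.2% × 773.00 = 24.74
Total: 0.00 + 24.74 = 24.74

24.74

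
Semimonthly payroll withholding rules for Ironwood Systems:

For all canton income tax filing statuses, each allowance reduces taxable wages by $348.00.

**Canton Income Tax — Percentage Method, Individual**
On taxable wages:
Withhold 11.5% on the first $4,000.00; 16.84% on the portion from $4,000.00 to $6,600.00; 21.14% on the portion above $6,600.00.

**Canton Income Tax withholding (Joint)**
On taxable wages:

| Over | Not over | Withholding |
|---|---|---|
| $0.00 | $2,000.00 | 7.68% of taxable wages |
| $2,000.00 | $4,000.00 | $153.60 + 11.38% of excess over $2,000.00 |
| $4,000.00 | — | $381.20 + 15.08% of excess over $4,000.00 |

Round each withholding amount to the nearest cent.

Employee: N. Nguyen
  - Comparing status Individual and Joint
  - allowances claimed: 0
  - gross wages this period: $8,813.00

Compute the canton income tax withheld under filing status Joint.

$1,107.00

Canton Income Tax (Joint): taxable = $8,813.00
  $381.20 + 15.08% × ($8,813.00 − $4,000.00) = $381.20 + 15.08% × $4,813.00 = $1,107.00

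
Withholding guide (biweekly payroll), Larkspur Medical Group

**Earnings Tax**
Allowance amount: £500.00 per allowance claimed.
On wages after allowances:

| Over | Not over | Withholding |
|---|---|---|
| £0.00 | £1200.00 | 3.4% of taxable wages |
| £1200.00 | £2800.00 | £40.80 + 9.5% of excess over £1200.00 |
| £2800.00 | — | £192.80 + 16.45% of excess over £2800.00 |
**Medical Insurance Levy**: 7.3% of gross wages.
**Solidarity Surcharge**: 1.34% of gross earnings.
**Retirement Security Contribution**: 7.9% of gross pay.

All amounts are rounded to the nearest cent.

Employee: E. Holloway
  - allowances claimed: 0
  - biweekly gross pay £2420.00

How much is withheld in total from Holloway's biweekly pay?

Earnings Tax: taxable = £2420.00
  £40.80 + 9.5% × (£2420.00 − £1200.00) = £40.80 + 9.5% × £1220.00 = £156.70
Medical Insurance Levy: 7.3% × £2420.00 = £176.66
Solidarity Surcharge: 1.34% × £2420.00 = £32.43
Retirement Security Contribution: 7.9% × £2420.00 = £191.18
Total: £156.70 + £176.66 + £32.43 + £191.18 = £556.97

£556.97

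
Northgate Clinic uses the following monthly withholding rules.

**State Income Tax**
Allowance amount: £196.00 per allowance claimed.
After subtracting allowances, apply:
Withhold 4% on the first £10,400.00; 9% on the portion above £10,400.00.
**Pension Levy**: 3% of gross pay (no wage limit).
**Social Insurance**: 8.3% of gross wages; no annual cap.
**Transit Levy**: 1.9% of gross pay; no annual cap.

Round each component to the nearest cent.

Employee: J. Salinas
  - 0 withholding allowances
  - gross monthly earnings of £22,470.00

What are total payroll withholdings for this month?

£4,468.34

State Income Tax: taxable = £22,470.00
  £416.00 + 9% × (£22,470.00 − £10,400.00) = £416.00 + 9% × £12,070.00 = £1,502.30
Pension Levy: 3% × £22,470.00 = £674.10
Social Insurance: 8.3% × £22,470.00 = £1,865.01
Transit Levy: 1.9% × £22,470.00 = £426.93
Total: £1,502.30 + £674.10 + £1,865.01 + £426.93 = £4,468.34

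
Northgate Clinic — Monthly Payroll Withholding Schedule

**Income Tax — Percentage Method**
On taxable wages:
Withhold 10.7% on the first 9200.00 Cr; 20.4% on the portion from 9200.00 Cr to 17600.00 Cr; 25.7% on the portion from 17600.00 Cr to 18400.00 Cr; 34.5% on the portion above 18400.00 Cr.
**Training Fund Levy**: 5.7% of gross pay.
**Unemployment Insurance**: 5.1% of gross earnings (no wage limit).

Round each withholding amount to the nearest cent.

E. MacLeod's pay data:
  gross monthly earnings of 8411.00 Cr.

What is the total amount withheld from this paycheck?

1808.37 Cr

Income Tax: taxable = 8411.00 Cr
  10.7% × 8411.00 Cr = 899.98 Cr
Training Fund Levy: 5.7% × 8411.00 Cr = 479.43 Cr
Unemployment Insurance: 5.1% × 8411.00 Cr = 428.96 Cr
Total: 899.98 Cr + 479.43 Cr + 428.96 Cr = 1808.37 Cr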